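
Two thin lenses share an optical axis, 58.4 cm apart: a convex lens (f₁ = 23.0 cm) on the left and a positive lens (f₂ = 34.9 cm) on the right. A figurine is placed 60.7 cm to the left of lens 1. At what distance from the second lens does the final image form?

55.1 cm

Lens 1: 1/d_i1 = 1/f₁ − 1/d_o1 = 1/(23.0) − 1/(60.7) = 0.02700, so d_i1 = 37.03 cm.
The intermediate image is 37.03 cm to the right of lens 1, which is 58.4 − (37.03) = 21.37 cm to the left of lens 2, so d_o2 = +21.37 cm.
Lens 2: 1/d_i2 = 1/f₂ − 1/d_o2 = 1/(34.9) − 1/(21.37) = -0.01814, so d_i2 = -55.1 cm.
The final image is virtual, 55.1 cm to the left of lens 2 (overall magnification ≈ -1.6).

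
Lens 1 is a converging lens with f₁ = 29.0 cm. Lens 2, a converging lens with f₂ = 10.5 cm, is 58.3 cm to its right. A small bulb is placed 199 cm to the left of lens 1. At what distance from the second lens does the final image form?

Lens 1: 1/d_i1 = 1/f₁ − 1/d_o1 = 1/(29.0) − 1/(199) = 0.02946, so d_i1 = 33.95 cm.
The intermediate image is 33.95 cm to the right of lens 1, which is 58.3 − (33.95) = 24.35 cm to the left of lens 2, so d_o2 = +24.35 cm.
Lens 2: 1/d_i2 = 1/f₂ − 1/d_o2 = 1/(10.5) − 1/(24.35) = 0.05417, so d_i2 = 18.5 cm.
The final image is real, 18.5 cm to the right of lens 2 (overall magnification ≈ 0.13).

18.5 cm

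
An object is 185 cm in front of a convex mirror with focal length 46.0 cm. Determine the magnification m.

For a convex mirror, f = -46.0 cm.
1/d_i = 1/f − 1/d_o = 1/(-46.00) − 1/(185) = -0.02714, so d_i = -36.84 cm.
m = −d_i/d_o = −(-36.84)/(185) = +0.199.
The image is virtual, upright and reduced, behind the mirror.

m = +0.199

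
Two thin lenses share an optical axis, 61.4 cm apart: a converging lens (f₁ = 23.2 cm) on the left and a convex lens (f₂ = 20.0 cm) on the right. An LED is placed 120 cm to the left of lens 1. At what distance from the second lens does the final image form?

Lens 1: 1/d_i1 = 1/f₁ − 1/d_o1 = 1/(23.2) − 1/(120) = 0.03477, so d_i1 = 28.76 cm.
The intermediate image is 28.76 cm to the right of lens 1, which is 61.4 − (28.76) = 32.64 cm to the left of lens 2, so d_o2 = +32.64 cm.
Lens 2: 1/d_i2 = 1/f₂ − 1/d_o2 = 1/(20.0) − 1/(32.64) = 0.01936, so d_i2 = 51.6 cm.
The final image is real, 51.6 cm to the right of lens 2 (overall magnification ≈ 0.38).

51.6 cm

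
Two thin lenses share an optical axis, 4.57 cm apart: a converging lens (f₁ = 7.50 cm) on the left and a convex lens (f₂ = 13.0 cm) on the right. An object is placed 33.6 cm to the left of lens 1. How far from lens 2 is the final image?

Lens 1: 1/d_i1 = 1/f₁ − 1/d_o1 = 1/(7.50) − 1/(33.6) = 0.1036, so d_i1 = 9.655 cm.
The intermediate image is 9.655 cm to the right of lens 1, which lies 5.085 cm to the right of lens 2 — a virtual object — so d_o2 = −5.085 cm.
Lens 2: 1/d_i2 = 1/f₂ − 1/d_o2 = 1/(13.0) − 1/(-5.085) = 0.2736, so d_i2 = 3.66 cm.
The final image is real, 3.66 cm to the right of lens 2 (overall magnification ≈ -0.21).

3.66 cm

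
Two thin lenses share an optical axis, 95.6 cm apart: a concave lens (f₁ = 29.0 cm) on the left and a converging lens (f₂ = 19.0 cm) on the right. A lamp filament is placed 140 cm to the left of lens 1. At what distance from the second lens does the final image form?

Lens 1 is diverging, so f₁ = −29.0 cm.
Lens 1: 1/d_i1 = 1/f₁ − 1/d_o1 = 1/(-29.0) − 1/(140) = -0.04163, so d_i1 = -24.02 cm.
The intermediate image is 24.02 cm to the left of lens 1 (virtual), which is 95.6 − (-24.02) = 119.6 cm to the left of lens 2, so d_o2 = +119.6 cm.
Lens 2: 1/d_i2 = 1/f₂ − 1/d_o2 = 1/(19.0) − 1/(119.6) = 0.04427, so d_i2 = 22.6 cm.
The final image is real, 22.6 cm to the right of lens 2 (overall magnification ≈ -0.032).

22.6 cm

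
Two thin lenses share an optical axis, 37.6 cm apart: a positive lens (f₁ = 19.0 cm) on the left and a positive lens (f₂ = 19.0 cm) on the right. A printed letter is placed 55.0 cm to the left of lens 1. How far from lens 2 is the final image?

15.6 cm

Lens 1: 1/d_i1 = 1/f₁ − 1/d_o1 = 1/(19.0) − 1/(55.0) = 0.03445, so d_i1 = 29.03 cm.
The intermediate image is 29.03 cm to the right of lens 1, which is 37.6 − (29.03) = 8.570 cm to the left of lens 2, so d_o2 = +8.570 cm.
Lens 2: 1/d_i2 = 1/f₂ − 1/d_o2 = 1/(19.0) − 1/(8.570) = -0.06405, so d_i2 = -15.6 cm.
The final image is virtual, 15.6 cm to the left of lens 2 (overall magnification ≈ -0.96).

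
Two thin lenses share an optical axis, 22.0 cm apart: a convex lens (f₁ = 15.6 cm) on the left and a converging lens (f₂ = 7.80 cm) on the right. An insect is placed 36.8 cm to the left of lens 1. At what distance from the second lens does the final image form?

3.08 cm

Lens 1: 1/d_i1 = 1/f₁ − 1/d_o1 = 1/(15.6) − 1/(36.8) = 0.03693, so d_i1 = 27.08 cm.
The intermediate image is 27.08 cm to the right of lens 1, which lies 5.080 cm to the right of lens 2 — a virtual object — so d_o2 = −5.080 cm.
Lens 2: 1/d_i2 = 1/f₂ − 1/d_o2 = 1/(7.80) − 1/(-5.080) = 0.3251, so d_i2 = 3.08 cm.
The final image is real, 3.08 cm to the right of lens 2 (overall magnification ≈ -0.45).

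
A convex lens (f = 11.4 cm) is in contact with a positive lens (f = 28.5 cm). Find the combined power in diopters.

P = +12.3 D

P₁ = 1/f₁ = 1/(0.114 m) = +8.772 D; P₂ = 1/f₂ = 1/(0.285 m) = +3.509 D.
For thin lenses in contact, P = P₁ + P₂ = (+8.772) + (+3.509) = +12.3 D.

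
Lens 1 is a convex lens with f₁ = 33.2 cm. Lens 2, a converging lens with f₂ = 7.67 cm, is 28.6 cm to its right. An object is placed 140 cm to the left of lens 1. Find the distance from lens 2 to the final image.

5.07 cm

Lens 1: 1/d_i1 = 1/f₁ − 1/d_o1 = 1/(33.2) − 1/(140) = 0.02298, so d_i1 = 43.52 cm.
The intermediate image is 43.52 cm to the right of lens 1, which lies 14.92 cm to the right of lens 2 — a virtual object — so d_o2 = −14.92 cm.
Lens 2: 1/d_i2 = 1/f₂ − 1/d_o2 = 1/(7.67) − 1/(-14.92) = 0.1974, so d_i2 = 5.07 cm.
The final image is real, 5.07 cm to the right of lens 2 (overall magnification ≈ -0.11).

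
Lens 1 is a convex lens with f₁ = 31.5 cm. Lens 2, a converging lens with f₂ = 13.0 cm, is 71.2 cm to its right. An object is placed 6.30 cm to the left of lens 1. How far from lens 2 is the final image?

15.6 cm

Lens 1: 1/d_i1 = 1/f₁ − 1/d_o1 = 1/(31.5) − 1/(6.30) = -0.1270, so d_i1 = -7.875 cm.
The intermediate image is 7.875 cm to the left of lens 1 (virtual), which is 71.2 − (-7.875) = 79.08 cm to the left of lens 2, so d_o2 = +79.08 cm.
Lens 2: 1/d_i2 = 1/f₂ − 1/d_o2 = 1/(13.0) − 1/(79.08) = 0.06428, so d_i2 = 15.6 cm.
The final image is real, 15.6 cm to the right of lens 2 (overall magnification ≈ -0.25).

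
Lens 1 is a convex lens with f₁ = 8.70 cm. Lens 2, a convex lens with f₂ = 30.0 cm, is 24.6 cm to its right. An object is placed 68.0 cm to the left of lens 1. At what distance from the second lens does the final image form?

28.5 cm

Lens 1: 1/d_i1 = 1/f₁ − 1/d_o1 = 1/(8.70) − 1/(68.0) = 0.1002, so d_i1 = 9.976 cm.
The intermediate image is 9.976 cm to the right of lens 1, which is 24.6 − (9.976) = 14.62 cm to the left of lens 2, so d_o2 = +14.62 cm.
Lens 2: 1/d_i2 = 1/f₂ − 1/d_o2 = 1/(30.0) − 1/(14.62) = -0.03507, so d_i2 = -28.5 cm.
The final image is virtual, 28.5 cm to the left of lens 2 (overall magnification ≈ -0.29).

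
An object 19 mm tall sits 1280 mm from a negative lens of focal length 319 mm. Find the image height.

For a negative lens, f = -319 mm.
1/d_i = 1/f − 1/d_o = 1/(-319.0) − 1/(1280) = -0.003916, so d_i = -255.4 mm.
m = −d_i/d_o = +0.1995.
|h_i| = |m|·h_o = 0.1995 × 19 = 3.79 mm. The image is virtual, upright and reduced, on the same side as the object.

3.79 mm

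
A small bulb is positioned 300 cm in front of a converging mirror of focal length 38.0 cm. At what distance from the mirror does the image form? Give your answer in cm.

43.5 cm

Mirror equation: 1/q = 1/f − 1/p = 1/(38.00) − 1/(300) = 0.02632 − 0.003333 = 0.02298, so q = 43.5 cm.
The image is real, inverted and reduced, in front of the mirror.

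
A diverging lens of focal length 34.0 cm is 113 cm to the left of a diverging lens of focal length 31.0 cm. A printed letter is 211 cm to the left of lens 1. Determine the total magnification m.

f₁ = −34.0 cm (diverging).
Lens 1: 1/d_i1 = 1/(-34.0) − 1/(211) = -0.03415, so d_i1 = -29.28 cm; m₁ = −d_i1/d_o1 = +0.1388.
d_o2 = 113 − (-29.28) = 142.3 cm.
f₂ = −31.0 cm (diverging).
Lens 2: 1/d_i2 = 1/(-31.0) − 1/(142.3) = -0.03929, so d_i2 = -25.45 cm; m₂ = −d_i2/d_o2 = +0.1789.
m = m₁·m₂ = (+0.1388)(+0.1789) = +0.0248.

m = +0.0248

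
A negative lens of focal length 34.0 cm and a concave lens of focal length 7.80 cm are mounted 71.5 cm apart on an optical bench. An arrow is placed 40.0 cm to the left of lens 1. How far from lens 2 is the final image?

Lens 1 is diverging, so f₁ = −34.0 cm.
Lens 1: 1/d_i1 = 1/f₁ − 1/d_o1 = 1/(-34.0) − 1/(40.0) = -0.05441, so d_i1 = -18.38 cm.
The intermediate image is 18.38 cm to the left of lens 1 (virtual), which is 71.5 − (-18.38) = 89.88 cm to the left of lens 2, so d_o2 = +89.88 cm.
Lens 2 is diverging, so f₂ = −7.80 cm.
Lens 2: 1/d_i2 = 1/f₂ − 1/d_o2 = 1/(-7.80) − 1/(89.88) = -0.1393, so d_i2 = -7.18 cm.
The final image is virtual, 7.18 cm to the left of lens 2 (overall magnification ≈ 0.037).

7.18 cm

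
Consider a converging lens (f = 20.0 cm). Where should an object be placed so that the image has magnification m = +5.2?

16.2 cm

m = −d_i/d_o ⇒ d_i = −m·d_o.
1/f = 1/d_o + 1/d_i = 1/d_o − 1/(m·d_o) = (1 − 1/m)/d_o, so d_o = f(1 − 1/m) = (20.00)(1 − 1/(+5.2)) = 16.2 cm.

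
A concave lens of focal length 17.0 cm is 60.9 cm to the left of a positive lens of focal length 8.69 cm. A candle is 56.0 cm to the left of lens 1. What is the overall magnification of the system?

m = -0.0310

f₁ = −17.0 cm (diverging).
Lens 1: 1/d_i1 = 1/(-17.0) − 1/(56.0) = -0.07668, so d_i1 = -13.04 cm; m₁ = −d_i1/d_o1 = +0.2329.
d_o2 = 60.9 − (-13.04) = 73.94 cm.
Lens 2: 1/d_i2 = 1/(8.69) − 1/(73.94) = 0.1016, so d_i2 = 9.847 cm; m₂ = −d_i2/d_o2 = -0.1332.
m = m₁·m₂ = (+0.2329)(-0.1332) = -0.0310.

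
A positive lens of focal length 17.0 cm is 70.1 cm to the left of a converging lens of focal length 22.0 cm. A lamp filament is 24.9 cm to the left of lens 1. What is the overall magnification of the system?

Lens 1: 1/d_i1 = 1/(17.0) − 1/(24.9) = 0.01866, so d_i1 = 53.58 cm; m₁ = −d_i1/d_o1 = -2.152.
d_o2 = 70.1 − (53.58) = 16.52 cm.
Lens 2: 1/d_i2 = 1/(22.0) − 1/(16.52) = -0.01508, so d_i2 = -66.32 cm; m₂ = −d_i2/d_o2 = +4.015.
m = m₁·m₂ = (-2.152)(+4.015) = -8.64.

m = -8.64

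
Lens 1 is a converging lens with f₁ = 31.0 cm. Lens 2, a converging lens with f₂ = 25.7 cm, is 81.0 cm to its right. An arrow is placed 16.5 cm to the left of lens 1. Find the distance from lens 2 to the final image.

Lens 1: 1/d_i1 = 1/f₁ − 1/d_o1 = 1/(31.0) − 1/(16.5) = -0.02835, so d_i1 = -35.28 cm.
The intermediate image is 35.28 cm to the left of lens 1 (virtual), which is 81.0 − (-35.28) = 116.3 cm to the left of lens 2, so d_o2 = +116.3 cm.
Lens 2: 1/d_i2 = 1/f₂ − 1/d_o2 = 1/(25.7) − 1/(116.3) = 0.03031, so d_i2 = 33.0 cm.
The final image is real, 33.0 cm to the right of lens 2 (overall magnification ≈ -0.61).

33.0 cm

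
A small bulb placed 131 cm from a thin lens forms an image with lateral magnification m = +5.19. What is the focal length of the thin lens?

f = 162 cm (converging)

m = −d_i/d_o ⇒ d_i = −m·d_o = −(+5.19)·(131) = -679.9 cm.
1/f = 1/d_o + 1/d_i = 1/(131) + 1/(-679.9) = 0.006163, so f = 162 cm.
Since f is positive, the thin lens is converging.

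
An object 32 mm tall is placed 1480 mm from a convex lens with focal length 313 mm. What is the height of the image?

8.58 mm

1/d_i = 1/f − 1/d_o = 1/(313.0) − 1/(1480) = 0.002519, so d_i = 396.9 mm.
m = −d_i/d_o = -0.2682.
|h_i| = |m|·h_o = 0.2682 × 32 = 8.58 mm. The image is real, inverted and reduced, on the far side of the lens.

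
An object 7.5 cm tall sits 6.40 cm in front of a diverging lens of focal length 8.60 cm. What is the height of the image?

4.30 cm

For a diverging lens, f = -8.60 cm.
1/d_i = 1/f − 1/d_o = 1/(-8.600) − 1/(6.40) = -0.2725, so d_i = -3.669 cm.
m = −d_i/d_o = +0.5733.
|h_i| = |m|·h_o = 0.5733 × 7.5 = 4.30 cm. The image is virtual, upright and reduced, on the same side as the object.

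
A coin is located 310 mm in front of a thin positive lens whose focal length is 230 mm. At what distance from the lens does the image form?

Lens equation: 1/d_i = 1/f − 1/d_o = 1/(230.0) − 1/(310) = 0.004348 − 0.003226 = 0.001122, so d_i = 891 mm.
The image is real, inverted and enlarged, on the far side of the lens.

891 mm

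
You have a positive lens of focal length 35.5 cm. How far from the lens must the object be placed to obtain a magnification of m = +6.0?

m = −d_i/d_o ⇒ d_i = −m·d_o.
1/f = 1/d_o + 1/d_i = 1/d_o − 1/(m·d_o) = (1 − 1/m)/d_o, so d_o = f(1 − 1/m) = (35.50)(1 − 1/(+6.0)) = 29.6 cm.

29.6 cm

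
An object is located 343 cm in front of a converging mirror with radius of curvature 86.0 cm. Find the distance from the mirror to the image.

f = R/2 = 86.0/2 = 43.00 cm.
Mirror equation: 1/v = 1/f − 1/u = 1/(43.00) − 1/(343) = 0.02326 − 0.002915 = 0.02034, so v = 49.2 cm.
The image is real, inverted and reduced, in front of the mirror.

49.2 cm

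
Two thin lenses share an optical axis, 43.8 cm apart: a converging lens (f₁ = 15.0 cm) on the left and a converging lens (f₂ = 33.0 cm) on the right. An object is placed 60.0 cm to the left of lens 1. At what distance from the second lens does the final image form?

85.4 cm

Lens 1: 1/d_i1 = 1/f₁ − 1/d_o1 = 1/(15.0) − 1/(60.0) = 0.05000, so d_i1 = 20.00 cm.
The intermediate image is 20.00 cm to the right of lens 1, which is 43.8 − (20.00) = 23.80 cm to the left of lens 2, so d_o2 = +23.80 cm.
Lens 2: 1/d_i2 = 1/f₂ − 1/d_o2 = 1/(33.0) − 1/(23.80) = -0.01171, so d_i2 = -85.4 cm.
The final image is virtual, 85.4 cm to the left of lens 2 (overall magnification ≈ -1.2).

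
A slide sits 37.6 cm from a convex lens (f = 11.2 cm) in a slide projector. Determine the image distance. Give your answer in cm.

16.0 cm

Thin-lens equation: 1/q = 1/f − 1/p = 1/(11.20) − 1/(37.6) = 0.08929 − 0.02660 = 0.06269, so q = 16.0 cm.
The image is real, inverted and reduced, on the far side of the lens.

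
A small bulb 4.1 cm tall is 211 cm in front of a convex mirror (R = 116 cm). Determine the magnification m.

m = +0.216

f = R/2 = 116/2 = 58.00 cm; for a convex mirror, f = -58.00 cm.
1/d_i = 1/f − 1/d_o = 1/(-58.00) − 1/(211) = -0.02198, so d_i = -45.49 cm.
m = −d_i/d_o = −(-45.49)/(211) = +0.216.
The image is virtual, upright and reduced, behind the mirror.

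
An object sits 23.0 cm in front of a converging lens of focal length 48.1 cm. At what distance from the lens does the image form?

44.1 cm

Thin-lens equation: 1/d_i = 1/f − 1/d_o = 1/(48.10) − 1/(23.0) = 0.02079 − 0.04348 = -0.02269, so d_i = -44.1 cm.
The image is virtual, upright and enlarged, on the same side as the object.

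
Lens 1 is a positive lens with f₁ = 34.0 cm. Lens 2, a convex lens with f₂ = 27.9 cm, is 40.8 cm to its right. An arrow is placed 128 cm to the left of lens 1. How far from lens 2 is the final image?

Lens 1: 1/d_i1 = 1/f₁ − 1/d_o1 = 1/(34.0) − 1/(128) = 0.02160, so d_i1 = 46.30 cm.
The intermediate image is 46.30 cm to the right of lens 1, which lies 5.500 cm to the right of lens 2 — a virtual object — so d_o2 = −5.500 cm.
Lens 2: 1/d_i2 = 1/f₂ − 1/d_o2 = 1/(27.9) − 1/(-5.500) = 0.2177, so d_i2 = 4.59 cm.
The final image is real, 4.59 cm to the right of lens 2 (overall magnification ≈ -0.30).

4.59 cm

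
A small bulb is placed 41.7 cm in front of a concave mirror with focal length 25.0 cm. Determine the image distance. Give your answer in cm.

62.4 cm

Mirror equation: 1/s_i = 1/f − 1/s_o = 1/(25.00) − 1/(41.7) = 0.04000 − 0.02398 = 0.01602, so s_i = 62.4 cm.
The image is real, inverted and enlarged, in front of the mirror.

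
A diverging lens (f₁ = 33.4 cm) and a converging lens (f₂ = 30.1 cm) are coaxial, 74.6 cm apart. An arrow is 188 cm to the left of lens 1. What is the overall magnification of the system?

m = -0.0623

f₁ = −33.4 cm (diverging).
Lens 1: 1/d_i1 = 1/(-33.4) − 1/(188) = -0.03526, so d_i1 = -28.36 cm; m₁ = −d_i1/d_o1 = +0.1509.
d_o2 = 74.6 − (-28.36) = 103.0 cm.
Lens 2: 1/d_i2 = 1/(30.1) − 1/(103.0) = 0.02351, so d_i2 = 42.53 cm; m₂ = −d_i2/d_o2 = -0.4129.
m = m₁·m₂ = (+0.1509)(-0.4129) = -0.0623.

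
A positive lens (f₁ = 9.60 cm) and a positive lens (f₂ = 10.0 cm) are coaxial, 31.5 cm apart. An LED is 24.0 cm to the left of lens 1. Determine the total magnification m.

Lens 1: 1/d_i1 = 1/(9.60) − 1/(24.0) = 0.06250, so d_i1 = 16.00 cm; m₁ = −d_i1/d_o1 = -0.6667.
d_o2 = 31.5 − (16.00) = 15.50 cm.
Lens 2: 1/d_i2 = 1/(10.0) − 1/(15.50) = 0.03548, so d_i2 = 28.18 cm; m₂ = −d_i2/d_o2 = -1.818.
m = m₁·m₂ = (-0.6667)(-1.818) = +1.21.

m = +1.21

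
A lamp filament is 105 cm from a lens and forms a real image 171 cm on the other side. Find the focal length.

f = 65.1 cm (converging)

Real image ⇒ d_i = +171 cm.
1/f = 1/d_o + 1/d_i = 1/(105) + 1/(171) = 0.01537, so f = 65.1 cm.
Since f is positive, the lens is converging.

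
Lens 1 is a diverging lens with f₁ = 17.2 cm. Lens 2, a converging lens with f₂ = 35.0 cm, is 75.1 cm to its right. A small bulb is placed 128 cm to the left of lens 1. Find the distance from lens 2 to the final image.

Lens 1 is diverging, so f₁ = −17.2 cm.
Lens 1: 1/d_i1 = 1/f₁ − 1/d_o1 = 1/(-17.2) − 1/(128) = -0.06595, so d_i1 = -15.16 cm.
The intermediate image is 15.16 cm to the left of lens 1 (virtual), which is 75.1 − (-15.16) = 90.26 cm to the left of lens 2, so d_o2 = +90.26 cm.
Lens 2: 1/d_i2 = 1/f₂ − 1/d_o2 = 1/(35.0) − 1/(90.26) = 0.01749, so d_i2 = 57.2 cm.
The final image is real, 57.2 cm to the right of lens 2 (overall magnification ≈ -0.075).

57.2 cm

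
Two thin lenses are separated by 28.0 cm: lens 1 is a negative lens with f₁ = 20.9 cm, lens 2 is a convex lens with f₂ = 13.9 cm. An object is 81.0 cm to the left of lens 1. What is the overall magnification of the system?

m = -0.0928

f₁ = −20.9 cm (diverging).
Lens 1: 1/d_i1 = 1/(-20.9) − 1/(81.0) = -0.06019, so d_i1 = -16.61 cm; m₁ = −d_i1/d_o1 = +0.2051.
d_o2 = 28.0 − (-16.61) = 44.61 cm.
Lens 2: 1/d_i2 = 1/(13.9) − 1/(44.61) = 0.04953, so d_i2 = 20.19 cm; m₂ = −d_i2/d_o2 = -0.4526.
m = m₁·m₂ = (+0.2051)(-0.4526) = -0.0928.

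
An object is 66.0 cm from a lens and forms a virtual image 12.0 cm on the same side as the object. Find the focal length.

f = -14.7 cm (diverging)

Virtual image ⇒ d_i = −12.0 cm.
1/f = 1/d_o + 1/d_i = 1/(66.0) + 1/(-12.0) = -0.06818, so f = -14.7 cm.
Since f is negative, the lens is diverging.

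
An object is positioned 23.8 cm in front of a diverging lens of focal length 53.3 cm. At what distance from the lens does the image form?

For a diverging lens, f = -53.3 cm.
Thin-lens equation: 1/s_i = 1/f − 1/s_o = 1/(-53.30) − 1/(23.8) = -0.01876 − 0.04202 = -0.06078, so s_i = -16.5 cm.
The image is virtual, upright and reduced, on the same side as the object.

16.5 cm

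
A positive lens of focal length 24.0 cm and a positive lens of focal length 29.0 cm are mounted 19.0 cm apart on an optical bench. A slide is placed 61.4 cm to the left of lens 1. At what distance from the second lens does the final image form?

Lens 1: 1/d_i1 = 1/f₁ − 1/d_o1 = 1/(24.0) − 1/(61.4) = 0.02538, so d_i1 = 39.40 cm.
The intermediate image is 39.40 cm to the right of lens 1, which lies 20.40 cm to the right of lens 2 — a virtual object — so d_o2 = −20.40 cm.
Lens 2: 1/d_i2 = 1/f₂ − 1/d_o2 = 1/(29.0) − 1/(-20.40) = 0.08350, so d_i2 = 12.0 cm.
The final image is real, 12.0 cm to the right of lens 2 (overall magnification ≈ -0.38).

12.0 cm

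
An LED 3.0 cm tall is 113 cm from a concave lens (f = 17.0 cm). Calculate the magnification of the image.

m = +0.131

For a concave lens, f = -17.0 cm.
1/d_i = 1/f − 1/d_o = 1/(-17.00) − 1/(113) = -0.06767, so d_i = -14.78 cm.
m = −d_i/d_o = −(-14.78)/(113) = +0.131.
The image is virtual, upright and reduced, on the same side as the object.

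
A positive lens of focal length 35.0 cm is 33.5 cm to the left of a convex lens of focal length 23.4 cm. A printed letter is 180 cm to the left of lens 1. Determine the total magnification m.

Lens 1: 1/d_i1 = 1/(35.0) − 1/(180) = 0.02302, so d_i1 = 43.45 cm; m₁ = −d_i1/d_o1 = -0.2414.
d_o2 = 33.5 − (43.45) = -9.950 cm (virtual object).
Lens 2: 1/d_i2 = 1/(23.4) − 1/(-9.950) = 0.1432, so d_i2 = 6.981 cm; m₂ = −d_i2/d_o2 = +0.7016.
m = m₁·m₂ = (-0.2414)(+0.7016) = -0.169.

m = -0.169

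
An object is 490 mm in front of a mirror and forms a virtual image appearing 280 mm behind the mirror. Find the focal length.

f = -653 mm (convex)

Virtual image ⇒ d_i = −280 mm.
1/f = 1/d_o + 1/d_i = 1/(490) + 1/(-280) = -0.001531, so f = -653 mm.
Since f is negative, the mirror is convex.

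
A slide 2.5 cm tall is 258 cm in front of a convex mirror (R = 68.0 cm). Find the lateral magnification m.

f = R/2 = 68.0/2 = 34.00 cm; for a convex mirror, f = -34.00 cm.
1/d_i = 1/f − 1/d_o = 1/(-34.00) − 1/(258) = -0.03329, so d_i = -30.04 cm.
m = −d_i/d_o = −(-30.04)/(258) = +0.116.
The image is virtual, upright and reduced, behind the mirror.

m = +0.116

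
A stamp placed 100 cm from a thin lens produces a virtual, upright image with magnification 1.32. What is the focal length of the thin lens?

m = −d_i/d_o ⇒ d_i = −m·d_o = −(+1.32)·(100) = -132.0 cm.
1/f = 1/d_o + 1/d_i = 1/(100) + 1/(-132.0) = 0.002424, so f = 412 cm.
Since f is positive, the thin lens is converging.

f = 412 cm (converging)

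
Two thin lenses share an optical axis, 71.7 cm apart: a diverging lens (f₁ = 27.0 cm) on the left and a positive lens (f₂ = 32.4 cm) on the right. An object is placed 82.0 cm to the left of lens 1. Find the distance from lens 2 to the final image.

50.0 cm

Lens 1 is diverging, so f₁ = −27.0 cm.
Lens 1: 1/d_i1 = 1/f₁ − 1/d_o1 = 1/(-27.0) − 1/(82.0) = -0.04923, so d_i1 = -20.31 cm.
The intermediate image is 20.31 cm to the left of lens 1 (virtual), which is 71.7 − (-20.31) = 92.01 cm to the left of lens 2, so d_o2 = +92.01 cm.
Lens 2: 1/d_i2 = 1/f₂ − 1/d_o2 = 1/(32.4) − 1/(92.01) = 0.02000, so d_i2 = 50.0 cm.
The final image is real, 50.0 cm to the right of lens 2 (overall magnification ≈ -0.13).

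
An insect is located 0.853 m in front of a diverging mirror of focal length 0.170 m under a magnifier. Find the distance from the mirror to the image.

For a diverging mirror, f = -0.170 m.
Mirror equation: 1/s_i = 1/f − 1/s_o = 1/(-0.1700) − 1/(0.853) = -5.882 − 1.172 = -7.055, so s_i = -0.142 m.
The image is virtual, upright and reduced, behind the mirror.

0.142 m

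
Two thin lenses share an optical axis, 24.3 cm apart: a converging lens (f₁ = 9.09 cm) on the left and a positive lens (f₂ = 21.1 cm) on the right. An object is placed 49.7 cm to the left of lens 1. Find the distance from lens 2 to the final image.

35.1 cm

Lens 1: 1/d_i1 = 1/f₁ − 1/d_o1 = 1/(9.09) − 1/(49.7) = 0.08989, so d_i1 = 11.12 cm.
The intermediate image is 11.12 cm to the right of lens 1, which is 24.3 − (11.12) = 13.18 cm to the left of lens 2, so d_o2 = +13.18 cm.
Lens 2: 1/d_i2 = 1/f₂ − 1/d_o2 = 1/(21.1) − 1/(13.18) = -0.02848, so d_i2 = -35.1 cm.
The final image is virtual, 35.1 cm to the left of lens 2 (overall magnification ≈ -0.60).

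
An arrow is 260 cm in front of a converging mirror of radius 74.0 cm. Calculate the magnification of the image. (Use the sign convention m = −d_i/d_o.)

m = -0.166

f = R/2 = 74.0/2 = 37.00 cm.
1/d_i = 1/f − 1/d_o = 1/(37.00) − 1/(260) = 0.02318, so d_i = 43.14 cm.
m = −d_i/d_o = −(43.14)/(260) = -0.166.
The image is real, inverted and reduced, in front of the mirror.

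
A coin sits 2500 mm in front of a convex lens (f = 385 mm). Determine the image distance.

Thin-lens equation: 1/d_i = 1/f − 1/d_o = 1/(385.0) − 1/(2500) = 0.002597 − 0.0004000 = 0.002197, so d_i = 455 mm.
The image is real, inverted and reduced, on the far side of the lens.

455 mm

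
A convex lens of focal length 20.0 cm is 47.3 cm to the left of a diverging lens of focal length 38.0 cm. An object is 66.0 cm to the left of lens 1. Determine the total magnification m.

Lens 1: 1/d_i1 = 1/(20.0) − 1/(66.0) = 0.03485, so d_i1 = 28.70 cm; m₁ = −d_i1/d_o1 = -0.4348.
d_o2 = 47.3 − (28.70) = 18.60 cm.
f₂ = −38.0 cm (diverging).
Lens 2: 1/d_i2 = 1/(-38.0) − 1/(18.60) = -0.08008, so d_i2 = -12.49 cm; m₂ = −d_i2/d_o2 = +0.6714.
m = m₁·m₂ = (-0.4348)(+0.6714) = -0.292.

m = -0.292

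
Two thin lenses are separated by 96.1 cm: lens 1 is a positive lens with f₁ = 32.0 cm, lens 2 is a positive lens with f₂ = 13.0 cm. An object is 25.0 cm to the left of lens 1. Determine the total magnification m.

m = -0.301

Lens 1: 1/d_i1 = 1/(32.0) − 1/(25.0) = -0.008750, so d_i1 = -114.3 cm; m₁ = −d_i1/d_o1 = +4.572.
d_o2 = 96.1 − (-114.3) = 210.4 cm.
Lens 2: 1/d_i2 = 1/(13.0) − 1/(210.4) = 0.07217, so d_i2 = 13.86 cm; m₂ = −d_i2/d_o2 = -0.06586.
m = m₁·m₂ = (+4.572)(-0.06586) = -0.301.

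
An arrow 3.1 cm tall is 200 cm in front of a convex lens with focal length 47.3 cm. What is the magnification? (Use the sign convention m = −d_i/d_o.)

m = -0.310

1/d_i = 1/f − 1/d_o = 1/(47.30) − 1/(200) = 0.01614, so d_i = 61.95 cm.
m = −d_i/d_o = −(61.95)/(200) = -0.310.
The image is real, inverted and reduced, on the far side of the lens.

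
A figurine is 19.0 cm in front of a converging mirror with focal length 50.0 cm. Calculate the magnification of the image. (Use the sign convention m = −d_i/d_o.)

m = +1.61

1/d_i = 1/f − 1/d_o = 1/(50.00) − 1/(19.0) = -0.03263, so d_i = -30.65 cm.
m = −d_i/d_o = −(-30.65)/(19.0) = +1.61.
The image is virtual, upright and enlarged, behind the mirror.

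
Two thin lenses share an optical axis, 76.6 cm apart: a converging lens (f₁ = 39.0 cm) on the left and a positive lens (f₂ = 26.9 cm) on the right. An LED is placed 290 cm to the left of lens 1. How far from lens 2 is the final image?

183 cm

Lens 1: 1/d_i1 = 1/f₁ − 1/d_o1 = 1/(39.0) − 1/(290) = 0.02219, so d_i1 = 45.06 cm.
The intermediate image is 45.06 cm to the right of lens 1, which is 76.6 − (45.06) = 31.54 cm to the left of lens 2, so d_o2 = +31.54 cm.
Lens 2: 1/d_i2 = 1/f₂ − 1/d_o2 = 1/(26.9) − 1/(31.54) = 0.005469, so d_i2 = 183 cm.
The final image is real, 183 cm to the right of lens 2 (overall magnification ≈ 0.90).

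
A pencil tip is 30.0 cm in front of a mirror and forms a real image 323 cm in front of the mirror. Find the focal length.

f = 27.5 cm (concave)

Real image ⇒ d_i = +323 cm.
1/f = 1/d_o + 1/d_i = 1/(30.0) + 1/(323) = 0.03643, so f = 27.5 cm.
Since f is positive, the mirror is concave.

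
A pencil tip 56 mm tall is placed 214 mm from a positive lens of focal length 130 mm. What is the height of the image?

86.7 mm

1/d_i = 1/f − 1/d_o = 1/(130.0) − 1/(214) = 0.003019, so d_i = 331.2 mm.
m = −d_i/d_o = -1.548.
|h_i| = |m|·h_o = 1.548 × 56 = 86.7 mm. The image is real, inverted and enlarged, on the far side of the lens.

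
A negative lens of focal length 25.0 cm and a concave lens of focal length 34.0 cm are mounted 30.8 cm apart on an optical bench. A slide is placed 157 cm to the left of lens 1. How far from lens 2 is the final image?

Lens 1 is diverging, so f₁ = −25.0 cm.
Lens 1: 1/d_i1 = 1/f₁ − 1/d_o1 = 1/(-25.0) − 1/(157) = -0.04637, so d_i1 = -21.57 cm.
The intermediate image is 21.57 cm to the left of lens 1 (virtual), which is 30.8 − (-21.57) = 52.37 cm to the left of lens 2, so d_o2 = +52.37 cm.
Lens 2 is diverging, so f₂ = −34.0 cm.
Lens 2: 1/d_i2 = 1/f₂ − 1/d_o2 = 1/(-34.0) − 1/(52.37) = -0.04851, so d_i2 = -20.6 cm.
The final image is virtual, 20.6 cm to the left of lens 2 (overall magnification ≈ 0.054).

20.6 cm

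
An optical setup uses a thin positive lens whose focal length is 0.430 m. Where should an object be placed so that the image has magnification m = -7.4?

m = −d_i/d_o ⇒ d_i = −m·d_o.
1/f = 1/d_o + 1/d_i = 1/d_o − 1/(m·d_o) = (1 − 1/m)/d_o, so d_o = f(1 − 1/m) = (0.4300)(1 − 1/(-7.4)) = 0.488 m.

0.488 m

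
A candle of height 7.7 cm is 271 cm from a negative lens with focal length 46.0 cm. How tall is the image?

For a negative lens, f = -46.0 cm.
1/d_i = 1/f − 1/d_o = 1/(-46.00) − 1/(271) = -0.02543, so d_i = -39.32 cm.
m = −d_i/d_o = +0.1451.
|h_i| = |m|·h_o = 0.1451 × 7.7 = 1.12 cm. The image is virtual, upright and reduced, on the same side as the object.

1.12 cm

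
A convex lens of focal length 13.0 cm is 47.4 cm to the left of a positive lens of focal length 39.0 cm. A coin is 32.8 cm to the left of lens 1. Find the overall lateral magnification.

m = -1.95

Lens 1: 1/d_i1 = 1/(13.0) − 1/(32.8) = 0.04644, so d_i1 = 21.54 cm; m₁ = −d_i1/d_o1 = -0.6567.
d_o2 = 47.4 − (21.54) = 25.86 cm.
Lens 2: 1/d_i2 = 1/(39.0) − 1/(25.86) = -0.01303, so d_i2 = -76.75 cm; m₂ = −d_i2/d_o2 = +2.968.
m = m₁·m₂ = (-0.6567)(+2.968) = -1.95.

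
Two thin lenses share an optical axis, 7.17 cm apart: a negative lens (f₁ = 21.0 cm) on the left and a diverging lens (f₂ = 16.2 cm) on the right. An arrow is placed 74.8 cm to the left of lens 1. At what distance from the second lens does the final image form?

Lens 1 is diverging, so f₁ = −21.0 cm.
Lens 1: 1/d_i1 = 1/f₁ − 1/d_o1 = 1/(-21.0) − 1/(74.8) = -0.06099, so d_i1 = -16.40 cm.
The intermediate image is 16.40 cm to the left of lens 1 (virtual), which is 7.17 − (-16.40) = 23.57 cm to the left of lens 2, so d_o2 = +23.57 cm.
Lens 2 is diverging, so f₂ = −16.2 cm.
Lens 2: 1/d_i2 = 1/f₂ − 1/d_o2 = 1/(-16.2) − 1/(23.57) = -0.1042, so d_i2 = -9.60 cm.
The final image is virtual, 9.60 cm to the left of lens 2 (overall magnification ≈ 0.089).

9.60 cm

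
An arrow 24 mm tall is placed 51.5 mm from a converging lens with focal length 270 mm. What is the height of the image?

29.7 mm

1/d_i = 1/f − 1/d_o = 1/(270.0) − 1/(51.5) = -0.01571, so d_i = -63.64 mm.
m = −d_i/d_o = +1.236.
|h_i| = |m|·h_o = 1.236 × 24 = 29.7 mm. The image is virtual, upright and enlarged, on the same side as the object.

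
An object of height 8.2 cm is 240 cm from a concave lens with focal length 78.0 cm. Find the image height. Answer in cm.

For a concave lens, f = -78.0 cm.
1/d_i = 1/f − 1/d_o = 1/(-78.00) − 1/(240) = -0.01699, so d_i = -58.87 cm.
m = −d_i/d_o = +0.2453.
|h_i| = |m|·h_o = 0.2453 × 8.2 = 2.01 cm. The image is virtual, upright and reduced, on the same side as the object.

2.01 cm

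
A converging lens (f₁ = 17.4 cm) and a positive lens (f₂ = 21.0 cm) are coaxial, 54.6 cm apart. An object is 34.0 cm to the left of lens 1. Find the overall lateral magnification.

Lens 1: 1/d_i1 = 1/(17.4) − 1/(34.0) = 0.02806, so d_i1 = 35.64 cm; m₁ = −d_i1/d_o1 = -1.048.
d_o2 = 54.6 − (35.64) = 18.96 cm.
Lens 2: 1/d_i2 = 1/(21.0) − 1/(18.96) = -0.005124, so d_i2 = -195.2 cm; m₂ = −d_i2/d_o2 = +10.29.
m = m₁·m₂ = (-1.048)(+10.29) = -10.8.

m = -10.8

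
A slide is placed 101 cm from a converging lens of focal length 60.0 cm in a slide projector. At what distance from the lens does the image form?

Lens equation: 1/d_i = 1/f − 1/d_o = 1/(60.00) − 1/(101) = 0.01667 − 0.009901 = 0.006766, so d_i = 148 cm.
The image is real, inverted and enlarged, on the far side of the lens.

148 cm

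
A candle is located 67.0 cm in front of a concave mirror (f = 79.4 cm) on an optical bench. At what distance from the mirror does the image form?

Mirror equation: 1/q = 1/f − 1/p = 1/(79.40) − 1/(67.0) = 0.01259 − 0.01493 = -0.002331, so q = -429 cm.
The image is virtual, upright and enlarged, behind the mirror.

429 cm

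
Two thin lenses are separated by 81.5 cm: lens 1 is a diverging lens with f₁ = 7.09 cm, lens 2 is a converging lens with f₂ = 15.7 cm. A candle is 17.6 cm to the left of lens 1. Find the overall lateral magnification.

m = -0.0636

f₁ = −7.09 cm (diverging).
Lens 1: 1/d_i1 = 1/(-7.09) − 1/(17.6) = -0.1979, so d_i1 = -5.054 cm; m₁ = −d_i1/d_o1 = +0.2872.
d_o2 = 81.5 − (-5.054) = 86.55 cm.
Lens 2: 1/d_i2 = 1/(15.7) − 1/(86.55) = 0.05214, so d_i2 = 19.18 cm; m₂ = −d_i2/d_o2 = -0.2216.
m = m₁·m₂ = (+0.2872)(-0.2216) = -0.0636.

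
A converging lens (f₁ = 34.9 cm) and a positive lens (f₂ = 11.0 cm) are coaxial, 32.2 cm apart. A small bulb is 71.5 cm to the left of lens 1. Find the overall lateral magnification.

Lens 1: 1/d_i1 = 1/(34.9) − 1/(71.5) = 0.01467, so d_i1 = 68.18 cm; m₁ = −d_i1/d_o1 = -0.9536.
d_o2 = 32.2 − (68.18) = -35.98 cm (virtual object).
Lens 2: 1/d_i2 = 1/(11.0) − 1/(-35.98) = 0.1187, so d_i2 = 8.424 cm; m₂ = −d_i2/d_o2 = +0.2341.
m = m₁·m₂ = (-0.9536)(+0.2341) = -0.223.

m = -0.223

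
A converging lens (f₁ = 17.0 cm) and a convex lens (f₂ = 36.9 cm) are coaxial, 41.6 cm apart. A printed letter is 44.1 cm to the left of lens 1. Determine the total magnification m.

Lens 1: 1/d_i1 = 1/(17.0) − 1/(44.1) = 0.03615, so d_i1 = 27.66 cm; m₁ = −d_i1/d_o1 = -0.6272.
d_o2 = 41.6 − (27.66) = 13.94 cm.
Lens 2: 1/d_i2 = 1/(36.9) − 1/(13.94) = -0.04464, so d_i2 = -22.40 cm; m₂ = −d_i2/d_o2 = +1.607.
m = m₁·m₂ = (-0.6272)(+1.607) = -1.01.

m = -1.01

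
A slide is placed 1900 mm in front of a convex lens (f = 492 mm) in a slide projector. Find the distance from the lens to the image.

Thin-lens equation: 1/q = 1/f − 1/p = 1/(492.0) − 1/(1900) = 0.002033 − 0.0005263 = 0.001506, so q = 664 mm.
The image is real, inverted and reduced, on the far side of the lens.

664 mm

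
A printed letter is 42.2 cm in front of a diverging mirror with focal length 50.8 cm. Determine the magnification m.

For a diverging mirror, f = -50.8 cm.
1/d_i = 1/f − 1/d_o = 1/(-50.80) − 1/(42.2) = -0.04338, so d_i = -23.05 cm.
m = −d_i/d_o = −(-23.05)/(42.2) = +0.546.
The image is virtual, upright and reduced, behind the mirror.

m = +0.546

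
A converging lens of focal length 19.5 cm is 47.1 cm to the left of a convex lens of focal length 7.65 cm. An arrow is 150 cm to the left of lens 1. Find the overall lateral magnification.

Lens 1: 1/d_i1 = 1/(19.5) − 1/(150) = 0.04462, so d_i1 = 22.41 cm; m₁ = −d_i1/d_o1 = -0.1494.
d_o2 = 47.1 − (22.41) = 24.69 cm.
Lens 2: 1/d_i2 = 1/(7.65) − 1/(24.69) = 0.09022, so d_i2 = 11.08 cm; m₂ = −d_i2/d_o2 = -0.4489.
m = m₁·m₂ = (-0.1494)(-0.4489) = +0.0671.

m = +0.0671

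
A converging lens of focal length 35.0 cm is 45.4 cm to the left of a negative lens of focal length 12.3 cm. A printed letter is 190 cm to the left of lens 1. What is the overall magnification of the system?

Lens 1: 1/d_i1 = 1/(35.0) − 1/(190) = 0.02331, so d_i1 = 42.90 cm; m₁ = −d_i1/d_o1 = -0.2258.
d_o2 = 45.4 − (42.90) = 2.500 cm.
f₂ = −12.3 cm (diverging).
Lens 2: 1/d_i2 = 1/(-12.3) − 1/(2.500) = -0.4813, so d_i2 = -2.078 cm; m₂ = −d_i2/d_o2 = +0.8311.
m = m₁·m₂ = (-0.2258)(+0.8311) = -0.188.

m = -0.188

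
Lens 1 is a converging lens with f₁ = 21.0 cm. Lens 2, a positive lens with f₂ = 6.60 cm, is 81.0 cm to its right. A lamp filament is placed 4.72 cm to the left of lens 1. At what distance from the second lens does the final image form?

Lens 1: 1/d_i1 = 1/f₁ − 1/d_o1 = 1/(21.0) − 1/(4.72) = -0.1642, so d_i1 = -6.088 cm.
The intermediate image is 6.088 cm to the left of lens 1 (virtual), which is 81.0 − (-6.088) = 87.09 cm to the left of lens 2, so d_o2 = +87.09 cm.
Lens 2: 1/d_i2 = 1/f₂ − 1/d_o2 = 1/(6.60) − 1/(87.09) = 0.1400, so d_i2 = 7.14 cm.
The final image is real, 7.14 cm to the right of lens 2 (overall magnification ≈ -0.11).

7.14 cm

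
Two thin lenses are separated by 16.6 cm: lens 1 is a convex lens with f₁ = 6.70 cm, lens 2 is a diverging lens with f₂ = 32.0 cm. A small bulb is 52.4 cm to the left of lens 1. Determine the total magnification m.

Lens 1: 1/d_i1 = 1/(6.70) − 1/(52.4) = 0.1302, so d_i1 = 7.682 cm; m₁ = −d_i1/d_o1 = -0.1466.
d_o2 = 16.6 − (7.682) = 8.918 cm.
f₂ = −32.0 cm (diverging).
Lens 2: 1/d_i2 = 1/(-32.0) − 1/(8.918) = -0.1434, so d_i2 = -6.974 cm; m₂ = −d_i2/d_o2 = +0.7821.
m = m₁·m₂ = (-0.1466)(+0.7821) = -0.115.

m = -0.115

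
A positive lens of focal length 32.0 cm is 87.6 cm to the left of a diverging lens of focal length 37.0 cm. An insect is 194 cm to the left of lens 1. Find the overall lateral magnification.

m = -0.0847

Lens 1: 1/d_i1 = 1/(32.0) − 1/(194) = 0.02610, so d_i1 = 38.32 cm; m₁ = −d_i1/d_o1 = -0.1975.
d_o2 = 87.6 − (38.32) = 49.28 cm.
f₂ = −37.0 cm (diverging).
Lens 2: 1/d_i2 = 1/(-37.0) − 1/(49.28) = -0.04732, so d_i2 = -21.13 cm; m₂ = −d_i2/d_o2 = +0.4288.
m = m₁·m₂ = (-0.1975)(+0.4288) = -0.0847.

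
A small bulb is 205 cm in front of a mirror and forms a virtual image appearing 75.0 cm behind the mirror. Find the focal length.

Virtual image ⇒ d_i = −75.0 cm.
1/f = 1/d_o + 1/d_i = 1/(205) + 1/(-75.0) = -0.008455, so f = -118 cm.
Since f is negative, the mirror is convex.

f = -118 cm (convex)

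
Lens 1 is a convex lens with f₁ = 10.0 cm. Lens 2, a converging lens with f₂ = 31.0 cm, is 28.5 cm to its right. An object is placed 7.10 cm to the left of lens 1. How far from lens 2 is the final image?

74.7 cm

Lens 1: 1/d_i1 = 1/f₁ − 1/d_o1 = 1/(10.0) − 1/(7.10) = -0.04085, so d_i1 = -24.48 cm.
The intermediate image is 24.48 cm to the left of lens 1 (virtual), which is 28.5 − (-24.48) = 52.98 cm to the left of lens 2, so d_o2 = +52.98 cm.
Lens 2: 1/d_i2 = 1/f₂ − 1/d_o2 = 1/(31.0) − 1/(52.98) = 0.01338, so d_i2 = 74.7 cm.
The final image is real, 74.7 cm to the right of lens 2 (overall magnification ≈ -4.9).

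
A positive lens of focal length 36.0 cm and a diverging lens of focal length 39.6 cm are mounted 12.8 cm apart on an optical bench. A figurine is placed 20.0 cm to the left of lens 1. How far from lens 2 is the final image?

Lens 1: 1/d_i1 = 1/f₁ − 1/d_o1 = 1/(36.0) − 1/(20.0) = -0.02222, so d_i1 = -45.00 cm.
The intermediate image is 45.00 cm to the left of lens 1 (virtual), which is 12.8 − (-45.00) = 57.80 cm to the left of lens 2, so d_o2 = +57.80 cm.
Lens 2 is diverging, so f₂ = −39.6 cm.
Lens 2: 1/d_i2 = 1/f₂ − 1/d_o2 = 1/(-39.6) − 1/(57.80) = -0.04255, so d_i2 = -23.5 cm.
The final image is virtual, 23.5 cm to the left of lens 2 (overall magnification ≈ 0.91).

23.5 cm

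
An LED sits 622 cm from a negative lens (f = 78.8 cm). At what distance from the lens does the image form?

69.9 cm

For a negative lens, f = -78.8 cm.
Thin-lens equation: 1/d_i = 1/f − 1/d_o = 1/(-78.80) − 1/(622) = -0.01269 − 0.001608 = -0.01430, so d_i = -69.9 cm.
The image is virtual, upright and reduced, on the same side as the object.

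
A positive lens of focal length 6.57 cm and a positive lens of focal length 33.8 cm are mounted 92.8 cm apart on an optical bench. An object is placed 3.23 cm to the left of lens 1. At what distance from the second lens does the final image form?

51.3 cm

Lens 1: 1/d_i1 = 1/f₁ − 1/d_o1 = 1/(6.57) − 1/(3.23) = -0.1574, so d_i1 = -6.354 cm.
The intermediate image is 6.354 cm to the left of lens 1 (virtual), which is 92.8 − (-6.354) = 99.15 cm to the left of lens 2, so d_o2 = +99.15 cm.
Lens 2: 1/d_i2 = 1/f₂ − 1/d_o2 = 1/(33.8) − 1/(99.15) = 0.01950, so d_i2 = 51.3 cm.
The final image is real, 51.3 cm to the right of lens 2 (overall magnification ≈ -1.0).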